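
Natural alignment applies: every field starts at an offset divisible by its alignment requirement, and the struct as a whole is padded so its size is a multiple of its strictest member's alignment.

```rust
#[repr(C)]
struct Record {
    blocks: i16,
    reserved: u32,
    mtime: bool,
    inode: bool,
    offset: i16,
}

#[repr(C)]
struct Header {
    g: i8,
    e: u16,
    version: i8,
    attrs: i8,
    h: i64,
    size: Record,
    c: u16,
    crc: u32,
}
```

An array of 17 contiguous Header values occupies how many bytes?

680

Record: @0: blocks [2B, align 2] → 2; +2 pad (align 4); @4: reserved [4B, align 4] → 8; @8: mtime [1B, align 1] → 9; @9: inode [1B, align 1] → 10; @10: offset [2B, align 2] → 12; size 12, align 4
@0: g [1B, align 1] → 1
+1 pad (align 2)
@2: e [2B, align 2] → 4
@4: version [1B, align 1] → 5
@5: attrs [1B, align 1] → 6
+2 pad (align 8)
@8: h [8B, align 8] → 16
@16: size [12B, align 4] → 28
@28: c [2B, align 2] → 30
+2 pad (align 4)
@32: crc [4B, align 4] → 36
+4 tail pad (align 8)
size 40, align 8
array of 17: 17 × 40 = 680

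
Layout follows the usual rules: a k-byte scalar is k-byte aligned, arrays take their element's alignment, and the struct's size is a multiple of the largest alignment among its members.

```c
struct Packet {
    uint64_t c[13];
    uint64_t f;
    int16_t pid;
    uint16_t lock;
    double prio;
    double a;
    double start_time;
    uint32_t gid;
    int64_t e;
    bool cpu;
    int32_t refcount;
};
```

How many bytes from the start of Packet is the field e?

@0: c [104B, align 8] → 104
@104: f [8B, align 8] → 112
@112: pid [2B, align 2] → 114
@114: lock [2B, align 2] → 116
+4 pad (align 8)
@120: prio [8B, align 8] → 128
@128: a [8B, align 8] → 136
@136: start_time [8B, align 8] → 144
@144: gid [4B, align 4] → 148
+4 pad (align 8)
@152: e [8B, align 8] → 160

152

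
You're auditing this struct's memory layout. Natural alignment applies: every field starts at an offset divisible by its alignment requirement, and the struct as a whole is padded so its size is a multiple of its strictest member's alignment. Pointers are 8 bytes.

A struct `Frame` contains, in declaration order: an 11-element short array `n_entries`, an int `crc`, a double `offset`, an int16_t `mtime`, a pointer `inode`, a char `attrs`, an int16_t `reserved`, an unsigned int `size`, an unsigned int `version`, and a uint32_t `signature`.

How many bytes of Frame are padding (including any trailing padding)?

13

n_entries at 0 (size 22, align 2) → ends 22
pad 2 to align 4 for crc
crc at 24 (size 4, align 4) → ends 28
pad 4 to align 8 for offset
offset at 32 (size 8, align 8) → ends 40
mtime at 40 (size 2, align 2) → ends 42
pad 6 to align 8 for inode
inode at 48 (size 8, align 8) → ends 56
attrs at 56 (size 1, align 1) → ends 57
pad 1 to align 2 for reserved
reserved at 58 (size 2, align 2) → ends 60
size at 60 (size 4, align 4) → ends 64
version at 64 (size 4, align 4) → ends 68
signature at 68 (size 4, align 4) → ends 72
total 72 bytes, alignment 8
data bytes 59, size 72 → padding 13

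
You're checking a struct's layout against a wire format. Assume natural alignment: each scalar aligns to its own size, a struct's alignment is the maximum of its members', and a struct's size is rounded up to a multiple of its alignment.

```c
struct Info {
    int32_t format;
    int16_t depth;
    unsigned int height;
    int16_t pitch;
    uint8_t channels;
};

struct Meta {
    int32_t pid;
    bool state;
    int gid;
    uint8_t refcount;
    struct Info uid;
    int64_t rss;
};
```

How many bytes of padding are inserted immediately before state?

Info: 0..4  format  (4B, 4-aligned); 4..6  depth  (2B, 2-aligned); 6..8  -- padding (2B); 8..12  height  (4B, 4-aligned); 12..14  pitch  (2B, 2-aligned); 14..15  channels  (1B, 1-aligned); 15..16  -- tail padding (1B); sizeof = 16, alignof = 4
0..4  pid  (4B, 4-aligned)
4..5  state  (1B, 1-aligned)

0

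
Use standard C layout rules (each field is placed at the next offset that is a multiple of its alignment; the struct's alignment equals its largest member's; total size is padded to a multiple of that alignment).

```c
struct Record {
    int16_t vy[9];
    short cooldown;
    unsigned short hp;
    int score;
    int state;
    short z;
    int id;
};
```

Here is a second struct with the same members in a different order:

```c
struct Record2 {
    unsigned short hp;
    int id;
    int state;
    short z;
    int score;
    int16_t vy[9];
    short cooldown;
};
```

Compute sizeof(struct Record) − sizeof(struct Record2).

0

0..18  vy  (18B, 2-aligned)
18..20  cooldown  (2B, 2-aligned)
20..22  hp  (2B, 2-aligned)
22..24  -- padding (2B)
24..28  score  (4B, 4-aligned)
28..32  state  (4B, 4-aligned)
32..34  z  (2B, 2-aligned)
34..36  -- padding (2B)
36..40  id  (4B, 4-aligned)
sizeof = 40, alignof = 4
— Record2 —
0..2  hp  (2B, 2-aligned)
2..4  -- padding (2B)
4..8  id  (4B, 4-aligned)
8..12  state  (4B, 4-aligned)
12..14  z  (2B, 2-aligned)
14..16  -- padding (2B)
16..20  score  (4B, 4-aligned)
20..38  vy  (18B, 2-aligned)
38..40  cooldown  (2B, 2-aligned)
sizeof = 40, alignof = 4
40 − 40 = 0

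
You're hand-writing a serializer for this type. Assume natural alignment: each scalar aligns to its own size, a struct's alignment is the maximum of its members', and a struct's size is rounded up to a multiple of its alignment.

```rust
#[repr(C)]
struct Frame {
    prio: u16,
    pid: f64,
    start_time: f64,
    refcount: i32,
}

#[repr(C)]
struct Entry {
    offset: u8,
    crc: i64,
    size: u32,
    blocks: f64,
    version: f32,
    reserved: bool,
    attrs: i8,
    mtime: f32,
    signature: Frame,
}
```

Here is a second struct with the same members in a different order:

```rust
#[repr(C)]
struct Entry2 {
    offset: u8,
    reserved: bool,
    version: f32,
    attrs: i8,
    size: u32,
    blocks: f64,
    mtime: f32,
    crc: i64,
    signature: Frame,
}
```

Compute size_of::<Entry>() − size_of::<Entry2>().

8

Frame: prio at 0 (size 2, align 2) → ends 2; pad 6 to align 8 for pid; pid at 8 (size 8, align 8) → ends 16; start_time at 16 (size 8, align 8) → ends 24; refcount at 24 (size 4, align 4) → ends 28; tail pad 4 to reach multiple of 8; total 32 bytes, alignment 8
offset at 0 (size 1, align 1) → ends 1
pad 7 to align 8 for crc
crc at 8 (size 8, align 8) → ends 16
size at 16 (size 4, align 4) → ends 20
pad 4 to align 8 for blocks
blocks at 24 (size 8, align 8) → ends 32
version at 32 (size 4, align 4) → ends 36
reserved at 36 (size 1, align 1) → ends 37
attrs at 37 (size 1, align 1) → ends 38
pad 2 to align 4 for mtime
mtime at 40 (size 4, align 4) → ends 44
pad 4 to align 8 for signature
signature at 48 (size 32, align 8) → ends 80
total 80 bytes, alignment 8
— Entry2 —
offset at 0 (size 1, align 1) → ends 1
reserved at 1 (size 1, align 1) → ends 2
pad 2 to align 4 for version
version at 4 (size 4, align 4) → ends 8
attrs at 8 (size 1, align 1) → ends 9
pad 3 to align 4 for size
size at 12 (size 4, align 4) → ends 16
blocks at 16 (size 8, align 8) → ends 24
mtime at 24 (size 4, align 4) → ends 28
pad 4 to align 8 for crc
crc at 32 (size 8, align 8) → ends 40
signature at 40 (size 32, align 8) → ends 72
total 72 bytes, alignment 8
80 − 72 = 8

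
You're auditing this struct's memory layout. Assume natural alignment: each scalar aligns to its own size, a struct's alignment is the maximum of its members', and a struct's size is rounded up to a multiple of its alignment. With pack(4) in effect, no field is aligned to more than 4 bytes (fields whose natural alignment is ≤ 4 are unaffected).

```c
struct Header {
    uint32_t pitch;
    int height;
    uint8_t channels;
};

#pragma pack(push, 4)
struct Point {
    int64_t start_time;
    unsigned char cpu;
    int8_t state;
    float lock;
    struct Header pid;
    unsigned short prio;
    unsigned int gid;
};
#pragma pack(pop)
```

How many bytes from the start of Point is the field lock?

12

Header: @0: pitch [4B, align 4] → 4; @4: height [4B, align 4] → 8; @8: channels [1B, align 1] → 9; +3 tail pad (align 4); size 12, align 4
@0: start_time [8B, align 4] → 8
@8: cpu [1B, align 1] → 9
@9: state [1B, align 1] → 10
+2 pad (align 4)
@12: lock [4B, align 4] → 16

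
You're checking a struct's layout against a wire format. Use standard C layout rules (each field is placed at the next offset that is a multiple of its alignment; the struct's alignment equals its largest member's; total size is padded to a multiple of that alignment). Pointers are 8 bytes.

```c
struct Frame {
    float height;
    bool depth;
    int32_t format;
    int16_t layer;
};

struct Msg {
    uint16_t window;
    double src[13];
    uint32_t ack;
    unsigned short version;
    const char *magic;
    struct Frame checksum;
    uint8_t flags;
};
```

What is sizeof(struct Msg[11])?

Frame: 0..4  height  (4B, 4-aligned); 4..5  depth  (1B, 1-aligned); 5..8  -- padding (3B); 8..12  format  (4B, 4-aligned); 12..14  layer  (2B, 2-aligned); 14..16  -- tail padding (2B); sizeof = 16, alignof = 4
0..2  window  (2B, 2-aligned)
2..8  -- padding (6B)
8..112  src  (104B, 8-aligned)
112..116  ack  (4B, 4-aligned)
116..118  version  (2B, 2-aligned)
118..120  -- padding (2B)
120..128  magic  (8B, 8-aligned)
128..144  checksum  (16B, 4-aligned)
144..145  flags  (1B, 1-aligned)
145..152  -- tail padding (7B)
sizeof = 152, alignof = 8
array of 11: 11 × 152 = 1672

1672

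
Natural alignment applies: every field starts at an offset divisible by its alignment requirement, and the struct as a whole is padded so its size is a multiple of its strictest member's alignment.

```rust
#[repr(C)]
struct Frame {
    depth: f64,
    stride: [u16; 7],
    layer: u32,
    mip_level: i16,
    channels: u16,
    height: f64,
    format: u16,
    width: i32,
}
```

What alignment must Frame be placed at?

8

member alignments: depth=8, stride=2, layer=4, mip_level=2, channels=2, height=8, format=2, width=4
max = 8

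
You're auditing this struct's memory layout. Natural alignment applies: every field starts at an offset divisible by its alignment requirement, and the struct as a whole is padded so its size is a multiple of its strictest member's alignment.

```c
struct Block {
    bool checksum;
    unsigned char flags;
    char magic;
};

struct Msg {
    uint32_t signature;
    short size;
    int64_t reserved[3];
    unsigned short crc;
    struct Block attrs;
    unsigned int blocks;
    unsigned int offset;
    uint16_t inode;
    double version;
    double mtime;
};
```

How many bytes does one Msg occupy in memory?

Block: 0..1  checksum  (1B, 1-aligned); 1..2  flags  (1B, 1-aligned); 2..3  magic  (1B, 1-aligned); sizeof = 3, alignof = 1
0..4  signature  (4B, 4-aligned)
4..6  size  (2B, 2-aligned)
6..8  -- padding (2B)
8..32  reserved  (24B, 8-aligned)
32..34  crc  (2B, 2-aligned)
34..37  attrs  (3B, 1-aligned)
37..40  -- padding (3B)
40..44  blocks  (4B, 4-aligned)
44..48  offset  (4B, 4-aligned)
48..50  inode  (2B, 2-aligned)
50..56  -- padding (6B)
56..64  version  (8B, 8-aligned)
64..72  mtime  (8B, 8-aligned)
sizeof = 72, alignof = 8

72 bytes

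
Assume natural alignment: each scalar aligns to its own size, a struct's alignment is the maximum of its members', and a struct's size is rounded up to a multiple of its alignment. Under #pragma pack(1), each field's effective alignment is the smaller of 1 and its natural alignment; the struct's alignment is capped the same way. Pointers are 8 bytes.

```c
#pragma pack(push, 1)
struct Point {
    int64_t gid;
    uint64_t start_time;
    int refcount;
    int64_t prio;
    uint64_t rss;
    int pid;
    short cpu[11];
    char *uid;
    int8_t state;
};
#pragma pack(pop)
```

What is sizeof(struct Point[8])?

gid at 0 (size 8, align 1) → ends 8
start_time at 8 (size 8, align 1) → ends 16
refcount at 16 (size 4, align 1) → ends 20
prio at 20 (size 8, align 1) → ends 28
rss at 28 (size 8, align 1) → ends 36
pid at 36 (size 4, align 1) → ends 40
cpu at 40 (size 22, align 1) → ends 62
uid at 62 (size 8, align 1) → ends 70
state at 70 (size 1, align 1) → ends 71
total 71 bytes, alignment 1
array of 8: 8 × 71 = 568

568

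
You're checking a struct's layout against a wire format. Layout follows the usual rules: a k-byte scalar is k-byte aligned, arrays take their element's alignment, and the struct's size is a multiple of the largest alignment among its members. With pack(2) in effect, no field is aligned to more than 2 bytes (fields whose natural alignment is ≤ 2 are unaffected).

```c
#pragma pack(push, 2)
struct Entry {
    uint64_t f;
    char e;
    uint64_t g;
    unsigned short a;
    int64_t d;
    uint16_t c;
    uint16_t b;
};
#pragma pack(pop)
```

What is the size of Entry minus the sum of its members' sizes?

1

@0: f [8B, align 2] → 8
@8: e [1B, align 1] → 9
+1 pad (align 2)
@10: g [8B, align 2] → 18
@18: a [2B, align 2] → 20
@20: d [8B, align 2] → 28
@28: c [2B, align 2] → 30
@30: b [2B, align 2] → 32
size 32, align 2
data bytes 31, size 32 → padding 1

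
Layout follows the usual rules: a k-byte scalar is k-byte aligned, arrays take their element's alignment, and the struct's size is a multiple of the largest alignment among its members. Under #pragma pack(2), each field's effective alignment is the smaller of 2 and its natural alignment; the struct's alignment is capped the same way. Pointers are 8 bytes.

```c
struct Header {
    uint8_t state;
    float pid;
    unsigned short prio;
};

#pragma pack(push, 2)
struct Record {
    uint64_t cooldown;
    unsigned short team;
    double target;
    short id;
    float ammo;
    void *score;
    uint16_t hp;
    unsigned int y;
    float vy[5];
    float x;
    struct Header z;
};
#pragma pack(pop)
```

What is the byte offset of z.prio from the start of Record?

Header: state at 0 (size 1, align 1) → ends 1; pad 3 to align 4 for pid; pid at 4 (size 4, align 4) → ends 8; prio at 8 (size 2, align 2) → ends 10; tail pad 2 to reach multiple of 4; total 12 bytes, alignment 4
cooldown at 0 (size 8, align 2) → ends 8
team at 8 (size 2, align 2) → ends 10
target at 10 (size 8, align 2) → ends 18
id at 18 (size 2, align 2) → ends 20
ammo at 20 (size 4, align 2) → ends 24
score at 24 (size 8, align 2) → ends 32
hp at 32 (size 2, align 2) → ends 34
y at 34 (size 4, align 2) → ends 38
vy at 38 (size 20, align 2) → ends 58
x at 58 (size 4, align 2) → ends 62
z at 62 (size 12, align 2) → ends 74
within Header: prio at 8
62 + 8 = 70

70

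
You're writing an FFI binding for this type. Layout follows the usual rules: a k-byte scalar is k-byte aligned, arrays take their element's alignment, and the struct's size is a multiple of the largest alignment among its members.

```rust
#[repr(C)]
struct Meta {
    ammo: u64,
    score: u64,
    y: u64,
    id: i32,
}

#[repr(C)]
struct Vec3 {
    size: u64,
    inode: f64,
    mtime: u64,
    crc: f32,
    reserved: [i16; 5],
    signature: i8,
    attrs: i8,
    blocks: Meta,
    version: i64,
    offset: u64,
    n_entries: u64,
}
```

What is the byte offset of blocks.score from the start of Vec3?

Meta: @0: ammo [8B, align 8] → 8; @8: score [8B, align 8] → 16; @16: y [8B, align 8] → 24; @24: id [4B, align 4] → 28; +4 tail pad (align 8); size 32, align 8
@0: size [8B, align 8] → 8
@8: inode [8B, align 8] → 16
@16: mtime [8B, align 8] → 24
@24: crc [4B, align 4] → 28
@28: reserved [10B, align 2] → 38
@38: signature [1B, align 1] → 39
@39: attrs [1B, align 1] → 40
@40: blocks [32B, align 8] → 72
within Meta: score at 8
40 + 8 = 48

48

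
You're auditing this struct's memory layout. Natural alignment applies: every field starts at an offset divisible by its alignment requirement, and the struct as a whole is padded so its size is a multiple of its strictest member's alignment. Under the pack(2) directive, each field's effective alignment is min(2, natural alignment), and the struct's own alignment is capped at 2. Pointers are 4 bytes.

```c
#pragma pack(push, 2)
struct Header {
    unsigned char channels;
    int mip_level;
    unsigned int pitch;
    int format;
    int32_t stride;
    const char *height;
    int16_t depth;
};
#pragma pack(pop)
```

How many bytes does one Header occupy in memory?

channels at 0 (size 1, align 1) → ends 1
pad 1 to align 2 for mip_level
mip_level at 2 (size 4, align 2) → ends 6
pitch at 6 (size 4, align 2) → ends 10
format at 10 (size 4, align 2) → ends 14
stride at 14 (size 4, align 2) → ends 18
height at 18 (size 4, align 2) → ends 22
depth at 22 (size 2, align 2) → ends 24
total 24 bytes, alignment 2

24 bytes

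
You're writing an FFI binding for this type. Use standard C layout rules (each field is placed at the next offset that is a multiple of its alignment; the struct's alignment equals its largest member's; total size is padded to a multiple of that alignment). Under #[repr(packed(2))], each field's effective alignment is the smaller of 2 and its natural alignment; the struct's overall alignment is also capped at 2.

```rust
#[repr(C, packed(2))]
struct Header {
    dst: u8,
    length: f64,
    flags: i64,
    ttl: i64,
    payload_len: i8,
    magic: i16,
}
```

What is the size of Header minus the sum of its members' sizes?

2

@0: dst [1B, align 1] → 1
+1 pad (align 2)
@2: length [8B, align 2] → 10
@10: flags [8B, align 2] → 18
@18: ttl [8B, align 2] → 26
@26: payload_len [1B, align 1] → 27
+1 pad (align 2)
@28: magic [2B, align 2] → 30
size 30, align 2
data bytes 28, size 30 → padding 2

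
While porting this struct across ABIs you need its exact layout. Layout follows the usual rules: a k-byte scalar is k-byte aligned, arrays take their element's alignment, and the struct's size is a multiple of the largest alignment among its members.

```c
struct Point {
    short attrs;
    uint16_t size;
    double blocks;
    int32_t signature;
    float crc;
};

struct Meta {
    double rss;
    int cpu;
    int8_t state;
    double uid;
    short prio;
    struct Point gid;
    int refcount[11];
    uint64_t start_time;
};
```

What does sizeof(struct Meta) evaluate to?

Point: @0: attrs [2B, align 2] → 2; @2: size [2B, align 2] → 4; +4 pad (align 8); @8: blocks [8B, align 8] → 16; @16: signature [4B, align 4] → 20; @20: crc [4B, align 4] → 24; size 24, align 8
@0: rss [8B, align 8] → 8
@8: cpu [4B, align 4] → 12
@12: state [1B, align 1] → 13
+3 pad (align 8)
@16: uid [8B, align 8] → 24
@24: prio [2B, align 2] → 26
+6 pad (align 8)
@32: gid [24B, align 8] → 56
@56: refcount [44B, align 4] → 100
+4 pad (align 8)
@104: start_time [8B, align 8] → 112
size 112, align 8

112 bytes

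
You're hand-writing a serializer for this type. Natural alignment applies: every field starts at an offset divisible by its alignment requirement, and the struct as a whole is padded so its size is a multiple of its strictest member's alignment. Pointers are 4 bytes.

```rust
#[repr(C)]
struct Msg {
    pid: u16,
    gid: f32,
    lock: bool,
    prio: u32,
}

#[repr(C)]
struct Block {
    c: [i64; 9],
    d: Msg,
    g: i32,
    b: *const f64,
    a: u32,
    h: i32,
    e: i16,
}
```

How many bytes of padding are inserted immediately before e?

Msg: pid at 0 (size 2, align 2) → ends 2; pad 2 to align 4 for gid; gid at 4 (size 4, align 4) → ends 8; lock at 8 (size 1, align 1) → ends 9; pad 3 to align 4 for prio; prio at 12 (size 4, align 4) → ends 16; total 16 bytes, alignment 4
c at 0 (size 72, align 8) → ends 72
d at 72 (size 16, align 4) → ends 88
g at 88 (size 4, align 4) → ends 92
b at 92 (size 4, align 4) → ends 96
a at 96 (size 4, align 4) → ends 100
h at 100 (size 4, align 4) → ends 104
e at 104 (size 2, align 2) → ends 106

0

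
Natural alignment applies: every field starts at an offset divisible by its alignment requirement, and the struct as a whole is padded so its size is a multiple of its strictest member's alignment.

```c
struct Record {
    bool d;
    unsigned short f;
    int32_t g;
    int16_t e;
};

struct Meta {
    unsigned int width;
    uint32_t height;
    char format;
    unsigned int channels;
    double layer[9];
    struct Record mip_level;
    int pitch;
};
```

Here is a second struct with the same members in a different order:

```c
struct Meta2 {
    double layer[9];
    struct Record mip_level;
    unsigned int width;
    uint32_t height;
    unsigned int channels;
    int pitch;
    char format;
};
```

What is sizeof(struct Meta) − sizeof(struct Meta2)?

Record: 0..1  d  (1B, 1-aligned); 1..2  -- padding (1B); 2..4  f  (2B, 2-aligned); 4..8  g  (4B, 4-aligned); 8..10  e  (2B, 2-aligned); 10..12  -- tail padding (2B); sizeof = 12, alignof = 4
0..4  width  (4B, 4-aligned)
4..8  height  (4B, 4-aligned)
8..9  format  (1B, 1-aligned)
9..12  -- padding (3B)
12..16  channels  (4B, 4-aligned)
16..88  layer  (72B, 8-aligned)
88..100  mip_level  (12B, 4-aligned)
100..104  pitch  (4B, 4-aligned)
sizeof = 104, alignof = 8
— Meta2 —
0..72  layer  (72B, 8-aligned)
72..84  mip_level  (12B, 4-aligned)
84..88  width  (4B, 4-aligned)
88..92  height  (4B, 4-aligned)
92..96  channels  (4B, 4-aligned)
96..100  pitch  (4B, 4-aligned)
100..101  format  (1B, 1-aligned)
101..104  -- tail padding (3B)
sizeof = 104, alignof = 8
104 − 104 = 0

0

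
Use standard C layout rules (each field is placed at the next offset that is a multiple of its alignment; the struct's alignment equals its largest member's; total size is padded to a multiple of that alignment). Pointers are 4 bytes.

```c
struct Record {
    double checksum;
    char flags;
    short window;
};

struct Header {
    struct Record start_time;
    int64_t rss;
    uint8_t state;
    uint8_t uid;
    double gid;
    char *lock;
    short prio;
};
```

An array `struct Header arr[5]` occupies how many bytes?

Record: 0..8  checksum  (8B, 8-aligned); 8..9  flags  (1B, 1-aligned); 9..10  -- padding (1B); 10..12  window  (2B, 2-aligned); 12..16  -- tail padding (4B); sizeof = 16, alignof = 8
0..16  start_time  (16B, 8-aligned)
16..24  rss  (8B, 8-aligned)
24..25  state  (1B, 1-aligned)
25..26  uid  (1B, 1-aligned)
26..32  -- padding (6B)
32..40  gid  (8B, 8-aligned)
40..44  lock  (4B, 4-aligned)
44..46  prio  (2B, 2-aligned)
46..48  -- tail padding (2B)
sizeof = 48, alignof = 8
array of 5: 5 × 48 = 240

240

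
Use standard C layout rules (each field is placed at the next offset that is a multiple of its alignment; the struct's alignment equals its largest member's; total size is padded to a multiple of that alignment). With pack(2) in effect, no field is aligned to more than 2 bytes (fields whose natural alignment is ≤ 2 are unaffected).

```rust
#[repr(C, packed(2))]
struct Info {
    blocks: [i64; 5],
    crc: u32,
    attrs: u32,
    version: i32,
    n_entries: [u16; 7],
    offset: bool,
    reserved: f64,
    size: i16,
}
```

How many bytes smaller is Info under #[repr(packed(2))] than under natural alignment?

natural layout:
  @0: blocks [40B, align 8] → 40
  @40: crc [4B, align 4] → 44
  @44: attrs [4B, align 4] → 48
  @48: version [4B, align 4] → 52
  @52: n_entries [14B, align 2] → 66
  @66: offset [1B, align 1] → 67
  +5 pad (align 8)
  @72: reserved [8B, align 8] → 80
  @80: size [2B, align 2] → 82
  +6 tail pad (align 8)
  size 88, align 8
packed(2) layout:
  @0: blocks [40B, align 2] → 40
  @40: crc [4B, align 2] → 44
  @44: attrs [4B, align 2] → 48
  @48: version [4B, align 2] → 52
  @52: n_entries [14B, align 2] → 66
  @66: offset [1B, align 1] → 67
  +1 pad (align 2)
  @68: reserved [8B, align 2] → 76
  @76: size [2B, align 2] → 78
  size 78, align 2
88 − 78 = 10

10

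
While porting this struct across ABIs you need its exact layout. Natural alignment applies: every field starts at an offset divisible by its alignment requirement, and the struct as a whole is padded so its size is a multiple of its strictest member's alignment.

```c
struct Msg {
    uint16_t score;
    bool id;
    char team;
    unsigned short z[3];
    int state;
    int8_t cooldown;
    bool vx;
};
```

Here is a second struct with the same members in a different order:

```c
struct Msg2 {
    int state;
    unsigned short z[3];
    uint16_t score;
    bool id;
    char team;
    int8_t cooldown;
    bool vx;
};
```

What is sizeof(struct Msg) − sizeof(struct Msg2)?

4

score at 0 (size 2, align 2) → ends 2
id at 2 (size 1, align 1) → ends 3
team at 3 (size 1, align 1) → ends 4
z at 4 (size 6, align 2) → ends 10
pad 2 to align 4 for state
state at 12 (size 4, align 4) → ends 16
cooldown at 16 (size 1, align 1) → ends 17
vx at 17 (size 1, align 1) → ends 18
tail pad 2 to reach multiple of 4
total 20 bytes, alignment 4
— Msg2 —
state at 0 (size 4, align 4) → ends 4
z at 4 (size 6, align 2) → ends 10
score at 10 (size 2, align 2) → ends 12
id at 12 (size 1, align 1) → ends 13
team at 13 (size 1, align 1) → ends 14
cooldown at 14 (size 1, align 1) → ends 15
vx at 15 (size 1, align 1) → ends 16
total 16 bytes, alignment 4
20 − 16 = 4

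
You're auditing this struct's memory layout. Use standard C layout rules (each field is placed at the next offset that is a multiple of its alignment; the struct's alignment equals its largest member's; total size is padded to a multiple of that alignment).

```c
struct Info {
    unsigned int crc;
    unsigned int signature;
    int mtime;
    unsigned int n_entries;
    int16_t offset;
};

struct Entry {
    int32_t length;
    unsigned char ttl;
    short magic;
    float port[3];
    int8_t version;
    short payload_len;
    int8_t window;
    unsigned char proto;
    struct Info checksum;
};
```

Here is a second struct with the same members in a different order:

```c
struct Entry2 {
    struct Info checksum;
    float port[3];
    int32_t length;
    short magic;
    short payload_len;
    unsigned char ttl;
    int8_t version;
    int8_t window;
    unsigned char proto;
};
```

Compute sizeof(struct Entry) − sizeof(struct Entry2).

Info: @0: crc [4B, align 4] → 4; @4: signature [4B, align 4] → 8; @8: mtime [4B, align 4] → 12; @12: n_entries [4B, align 4] → 16; @16: offset [2B, align 2] → 18; +2 tail pad (align 4); size 20, align 4
@0: length [4B, align 4] → 4
@4: ttl [1B, align 1] → 5
+1 pad (align 2)
@6: magic [2B, align 2] → 8
@8: port [12B, align 4] → 20
@20: version [1B, align 1] → 21
+1 pad (align 2)
@22: payload_len [2B, align 2] → 24
@24: window [1B, align 1] → 25
@25: proto [1B, align 1] → 26
+2 pad (align 4)
@28: checksum [20B, align 4] → 48
size 48, align 4
— Entry2 —
@0: checksum [20B, align 4] → 20
@20: port [12B, align 4] → 32
@32: length [4B, align 4] → 36
@36: magic [2B, align 2] → 38
@38: payload_len [2B, align 2] → 40
@40: ttl [1B, align 1] → 41
@41: version [1B, align 1] → 42
@42: window [1B, align 1] → 43
@43: proto [1B, align 1] → 44
size 44, align 4
48 − 44 = 4

4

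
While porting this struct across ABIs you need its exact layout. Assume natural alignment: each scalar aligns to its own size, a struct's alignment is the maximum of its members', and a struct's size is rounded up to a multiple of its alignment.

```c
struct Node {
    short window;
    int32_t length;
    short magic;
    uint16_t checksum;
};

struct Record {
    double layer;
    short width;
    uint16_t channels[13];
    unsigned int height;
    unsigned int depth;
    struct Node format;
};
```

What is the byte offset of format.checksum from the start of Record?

Node: window at 0 (size 2, align 2) → ends 2; pad 2 to align 4 for length; length at 4 (size 4, align 4) → ends 8; magic at 8 (size 2, align 2) → ends 10; checksum at 10 (size 2, align 2) → ends 12; total 12 bytes, alignment 4
layer at 0 (size 8, align 8) → ends 8
width at 8 (size 2, align 2) → ends 10
channels at 10 (size 26, align 2) → ends 36
height at 36 (size 4, align 4) → ends 40
depth at 40 (size 4, align 4) → ends 44
format at 44 (size 12, align 4) → ends 56
within Node: checksum at 10
44 + 10 = 54

54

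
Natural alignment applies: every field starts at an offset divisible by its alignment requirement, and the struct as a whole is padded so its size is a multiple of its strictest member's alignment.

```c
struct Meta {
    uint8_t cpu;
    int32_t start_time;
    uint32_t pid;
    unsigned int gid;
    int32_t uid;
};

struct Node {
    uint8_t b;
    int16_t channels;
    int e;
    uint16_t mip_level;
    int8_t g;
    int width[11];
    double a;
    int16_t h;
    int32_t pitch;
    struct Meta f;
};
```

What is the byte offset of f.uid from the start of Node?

Meta: 0..1  cpu  (1B, 1-aligned); 1..4  -- padding (3B); 4..8  start_time  (4B, 4-aligned); 8..12  pid  (4B, 4-aligned); 12..16  gid  (4B, 4-aligned); 16..20  uid  (4B, 4-aligned); sizeof = 20, alignof = 4
0..1  b  (1B, 1-aligned)
1..2  -- padding (1B)
2..4  channels  (2B, 2-aligned)
4..8  e  (4B, 4-aligned)
8..10  mip_level  (2B, 2-aligned)
10..11  g  (1B, 1-aligned)
11..12  -- padding (1B)
12..56  width  (44B, 4-aligned)
56..64  a  (8B, 8-aligned)
64..66  h  (2B, 2-aligned)
66..68  -- padding (2B)
68..72  pitch  (4B, 4-aligned)
72..92  f  (20B, 4-aligned)
within Meta: uid at 16
72 + 16 = 88

88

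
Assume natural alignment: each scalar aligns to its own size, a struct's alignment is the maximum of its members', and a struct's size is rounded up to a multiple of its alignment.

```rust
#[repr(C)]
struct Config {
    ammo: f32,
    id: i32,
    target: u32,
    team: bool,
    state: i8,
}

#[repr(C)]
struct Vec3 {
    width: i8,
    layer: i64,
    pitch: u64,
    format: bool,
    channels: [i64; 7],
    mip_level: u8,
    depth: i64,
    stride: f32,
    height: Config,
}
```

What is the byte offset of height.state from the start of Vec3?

121

Config: @0: ammo [4B, align 4] → 4; @4: id [4B, align 4] → 8; @8: target [4B, align 4] → 12; @12: team [1B, align 1] → 13; @13: state [1B, align 1] → 14; +2 tail pad (align 4); size 16, align 4
@0: width [1B, align 1] → 1
+7 pad (align 8)
@8: layer [8B, align 8] → 16
@16: pitch [8B, align 8] → 24
@24: format [1B, align 1] → 25
+7 pad (align 8)
@32: channels [56B, align 8] → 88
@88: mip_level [1B, align 1] → 89
+7 pad (align 8)
@96: depth [8B, align 8] → 104
@104: stride [4B, align 4] → 108
@108: height [16B, align 4] → 124
within Config: state at 13
108 + 13 = 121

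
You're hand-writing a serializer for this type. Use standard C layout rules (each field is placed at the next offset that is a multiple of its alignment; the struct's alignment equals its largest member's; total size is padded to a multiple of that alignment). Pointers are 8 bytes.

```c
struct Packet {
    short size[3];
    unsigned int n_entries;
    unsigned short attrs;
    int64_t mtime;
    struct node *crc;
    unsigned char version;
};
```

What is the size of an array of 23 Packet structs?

920

size at 0 (size 6, align 2) → ends 6
pad 2 to align 4 for n_entries
n_entries at 8 (size 4, align 4) → ends 12
attrs at 12 (size 2, align 2) → ends 14
pad 2 to align 8 for mtime
mtime at 16 (size 8, align 8) → ends 24
crc at 24 (size 8, align 8) → ends 32
version at 32 (size 1, align 1) → ends 33
tail pad 7 to reach multiple of 8
total 40 bytes, alignment 8
array of 23: 23 × 40 = 920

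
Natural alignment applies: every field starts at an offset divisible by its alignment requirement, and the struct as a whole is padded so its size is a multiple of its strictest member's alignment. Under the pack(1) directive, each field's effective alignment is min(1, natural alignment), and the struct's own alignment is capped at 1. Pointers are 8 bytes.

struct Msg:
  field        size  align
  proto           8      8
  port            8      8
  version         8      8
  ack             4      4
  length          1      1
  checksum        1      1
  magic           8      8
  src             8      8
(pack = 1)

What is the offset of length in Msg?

28

proto at 0 (size 8, align 1) → ends 8
port at 8 (size 8, align 1) → ends 16
version at 16 (size 8, align 1) → ends 24
ack at 24 (size 4, align 1) → ends 28
length at 28 (size 1, align 1) → ends 29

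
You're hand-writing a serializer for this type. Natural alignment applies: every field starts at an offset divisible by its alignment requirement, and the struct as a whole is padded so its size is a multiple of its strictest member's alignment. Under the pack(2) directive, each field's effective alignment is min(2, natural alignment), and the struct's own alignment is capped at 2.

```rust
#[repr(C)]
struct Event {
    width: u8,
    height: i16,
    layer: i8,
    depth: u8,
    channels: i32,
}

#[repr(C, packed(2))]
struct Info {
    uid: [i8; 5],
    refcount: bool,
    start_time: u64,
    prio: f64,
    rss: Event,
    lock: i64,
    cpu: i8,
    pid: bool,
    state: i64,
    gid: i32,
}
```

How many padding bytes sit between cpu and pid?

0

Event: 0..1  width  (1B, 1-aligned); 1..2  -- padding (1B); 2..4  height  (2B, 2-aligned); 4..5  layer  (1B, 1-aligned); 5..6  depth  (1B, 1-aligned); 6..8  -- padding (2B); 8..12  channels  (4B, 4-aligned); sizeof = 12, alignof = 4
0..5  uid  (5B, 1-aligned)
5..6  refcount  (1B, 1-aligned)
6..14  start_time  (8B, 2-aligned)
14..22  prio  (8B, 2-aligned)
22..34  rss  (12B, 2-aligned)
34..42  lock  (8B, 2-aligned)
42..43  cpu  (1B, 1-aligned)
43..44  pid  (1B, 1-aligned)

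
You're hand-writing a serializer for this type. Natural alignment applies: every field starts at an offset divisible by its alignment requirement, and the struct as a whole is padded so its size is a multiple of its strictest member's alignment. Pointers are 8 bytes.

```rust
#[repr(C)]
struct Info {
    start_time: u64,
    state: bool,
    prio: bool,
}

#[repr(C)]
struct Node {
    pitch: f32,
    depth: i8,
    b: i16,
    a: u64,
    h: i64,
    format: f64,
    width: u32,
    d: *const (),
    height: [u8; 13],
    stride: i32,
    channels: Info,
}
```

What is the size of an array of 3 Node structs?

Info: @0: start_time [8B, align 8] → 8; @8: state [1B, align 1] → 9; @9: prio [1B, align 1] → 10; +6 tail pad (align 8); size 16, align 8
@0: pitch [4B, align 4] → 4
@4: depth [1B, align 1] → 5
+1 pad (align 2)
@6: b [2B, align 2] → 8
@8: a [8B, align 8] → 16
@16: h [8B, align 8] → 24
@24: format [8B, align 8] → 32
@32: width [4B, align 4] → 36
+4 pad (align 8)
@40: d [8B, align 8] → 48
@48: height [13B, align 1] → 61
+3 pad (align 4)
@64: stride [4B, align 4] → 68
+4 pad (align 8)
@72: channels [16B, align 8] → 88
size 88, align 8
array of 3: 3 × 88 = 264

264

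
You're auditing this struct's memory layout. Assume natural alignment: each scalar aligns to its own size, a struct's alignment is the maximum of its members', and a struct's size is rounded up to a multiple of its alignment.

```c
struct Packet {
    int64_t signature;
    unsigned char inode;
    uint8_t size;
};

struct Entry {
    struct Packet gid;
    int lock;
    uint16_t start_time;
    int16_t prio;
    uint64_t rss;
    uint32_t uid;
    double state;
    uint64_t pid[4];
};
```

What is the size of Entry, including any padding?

80 bytes

Packet: signature at 0 (size 8, align 8) → ends 8; inode at 8 (size 1, align 1) → ends 9; size at 9 (size 1, align 1) → ends 10; tail pad 6 to reach multiple of 8; total 16 bytes, alignment 8
gid at 0 (size 16, align 8) → ends 16
lock at 16 (size 4, align 4) → ends 20
start_time at 20 (size 2, align 2) → ends 22
prio at 22 (size 2, align 2) → ends 24
rss at 24 (size 8, align 8) → ends 32
uid at 32 (size 4, align 4) → ends 36
pad 4 to align 8 for state
state at 40 (size 8, align 8) → ends 48
pid at 48 (size 32, align 8) → ends 80
total 80 bytes, alignment 8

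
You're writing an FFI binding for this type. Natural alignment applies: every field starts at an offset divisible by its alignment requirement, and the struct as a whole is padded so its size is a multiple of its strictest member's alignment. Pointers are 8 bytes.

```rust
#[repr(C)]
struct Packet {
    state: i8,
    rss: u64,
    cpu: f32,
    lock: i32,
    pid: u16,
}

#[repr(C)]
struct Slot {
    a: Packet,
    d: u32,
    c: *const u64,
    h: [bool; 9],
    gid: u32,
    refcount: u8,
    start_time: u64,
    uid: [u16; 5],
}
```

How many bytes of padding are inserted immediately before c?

4

Packet: 0..1  state  (1B, 1-aligned); 1..8  -- padding (7B); 8..16  rss  (8B, 8-aligned); 16..20  cpu  (4B, 4-aligned); 20..24  lock  (4B, 4-aligned); 24..26  pid  (2B, 2-aligned); 26..32  -- tail padding (6B); sizeof = 32, alignof = 8
0..32  a  (32B, 8-aligned)
32..36  d  (4B, 4-aligned)
36..40  -- padding (4B)
40..48  c  (8B, 8-aligned)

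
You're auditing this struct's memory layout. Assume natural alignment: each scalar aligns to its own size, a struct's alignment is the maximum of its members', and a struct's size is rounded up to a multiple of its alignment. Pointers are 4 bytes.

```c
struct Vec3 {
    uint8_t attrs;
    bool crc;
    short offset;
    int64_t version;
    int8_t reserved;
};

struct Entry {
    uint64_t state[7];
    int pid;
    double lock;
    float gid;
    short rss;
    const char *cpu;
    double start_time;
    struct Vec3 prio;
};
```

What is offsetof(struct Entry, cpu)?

80

Vec3: 0..1  attrs  (1B, 1-aligned); 1..2  crc  (1B, 1-aligned); 2..4  offset  (2B, 2-aligned); 4..8  -- padding (4B); 8..16  version  (8B, 8-aligned); 16..17  reserved  (1B, 1-aligned); 17..24  -- tail padding (7B); sizeof = 24, alignof = 8
0..56  state  (56B, 8-aligned)
56..60  pid  (4B, 4-aligned)
60..64  -- padding (4B)
64..72  lock  (8B, 8-aligned)
72..76  gid  (4B, 4-aligned)
76..78  rss  (2B, 2-aligned)
78..80  -- padding (2B)
80..84  cpu  (4B, 4-aligned)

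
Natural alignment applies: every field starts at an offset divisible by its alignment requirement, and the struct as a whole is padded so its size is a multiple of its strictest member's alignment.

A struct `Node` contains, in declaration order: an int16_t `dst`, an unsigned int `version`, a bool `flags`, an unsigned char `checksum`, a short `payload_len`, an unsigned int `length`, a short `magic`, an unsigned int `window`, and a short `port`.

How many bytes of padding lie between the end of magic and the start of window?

@0: dst [2B, align 2] → 2
+2 pad (align 4)
@4: version [4B, align 4] → 8
@8: flags [1B, align 1] → 9
@9: checksum [1B, align 1] → 10
@10: payload_len [2B, align 2] → 12
@12: length [4B, align 4] → 16
@16: magic [2B, align 2] → 18
+2 pad (align 4)
@20: window [4B, align 4] → 24

2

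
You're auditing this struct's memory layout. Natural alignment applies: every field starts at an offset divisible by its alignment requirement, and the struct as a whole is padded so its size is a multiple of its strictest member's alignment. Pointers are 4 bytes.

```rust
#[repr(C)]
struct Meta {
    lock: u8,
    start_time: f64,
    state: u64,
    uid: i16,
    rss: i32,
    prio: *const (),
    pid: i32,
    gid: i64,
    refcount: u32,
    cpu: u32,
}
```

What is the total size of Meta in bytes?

lock at 0 (size 1, align 1) → ends 1
pad 7 to align 8 for start_time
start_time at 8 (size 8, align 8) → ends 16
state at 16 (size 8, align 8) → ends 24
uid at 24 (size 2, align 2) → ends 26
pad 2 to align 4 for rss
rss at 28 (size 4, align 4) → ends 32
prio at 32 (size 4, align 4) → ends 36
pid at 36 (size 4, align 4) → ends 40
gid at 40 (size 8, align 8) → ends 48
refcount at 48 (size 4, align 4) → ends 52
cpu at 52 (size 4, align 4) → ends 56
total 56 bytes, alignment 8

56 bytes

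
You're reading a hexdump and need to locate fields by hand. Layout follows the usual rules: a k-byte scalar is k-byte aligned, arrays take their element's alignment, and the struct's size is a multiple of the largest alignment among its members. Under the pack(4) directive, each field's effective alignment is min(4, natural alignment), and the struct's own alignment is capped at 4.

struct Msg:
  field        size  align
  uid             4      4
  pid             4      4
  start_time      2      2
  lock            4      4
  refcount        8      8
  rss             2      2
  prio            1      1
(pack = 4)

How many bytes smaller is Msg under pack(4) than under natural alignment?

natural layout:
  0..4  uid  (4B, 4-aligned)
  4..8  pid  (4B, 4-aligned)
  8..10  start_time  (2B, 2-aligned)
  10..12  -- padding (2B)
  12..16  lock  (4B, 4-aligned)
  16..24  refcount  (8B, 8-aligned)
  24..26  rss  (2B, 2-aligned)
  26..27  prio  (1B, 1-aligned)
  27..32  -- tail padding (5B)
  sizeof = 32, alignof = 8
packed(4) layout:
  0..4  uid  (4B, 4-aligned)
  4..8  pid  (4B, 4-aligned)
  8..10  start_time  (2B, 2-aligned)
  10..12  -- padding (2B)
  12..16  lock  (4B, 4-aligned)
  16..24  refcount  (8B, 4-aligned)
  24..26  rss  (2B, 2-aligned)
  26..27  prio  (1B, 1-aligned)
  27..28  -- tail padding (1B)
  sizeof = 28, alignof = 4
32 − 28 = 4

4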